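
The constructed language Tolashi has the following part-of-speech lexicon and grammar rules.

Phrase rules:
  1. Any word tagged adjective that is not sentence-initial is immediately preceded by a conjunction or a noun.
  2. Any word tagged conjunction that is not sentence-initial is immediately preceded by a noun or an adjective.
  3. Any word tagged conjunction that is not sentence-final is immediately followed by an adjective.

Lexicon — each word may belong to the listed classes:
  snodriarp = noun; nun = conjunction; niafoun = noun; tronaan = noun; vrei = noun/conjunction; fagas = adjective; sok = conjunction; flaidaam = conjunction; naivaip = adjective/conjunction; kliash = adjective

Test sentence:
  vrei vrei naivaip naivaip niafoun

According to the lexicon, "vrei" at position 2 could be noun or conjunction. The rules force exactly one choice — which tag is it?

Candidates per position — 1:vrei {noun,conjunction}; 2:vrei {noun,conjunction}; 3:naivaip {adjective,conjunction}; 4:naivaip {adjective,conjunction}; 5:niafoun {noun}.
Position 1: tagging it conjunction would leave rule 3 unsatisfiable, so it must be noun.
Position 4: tagging it conjunction would leave rule 3 unsatisfiable, so it must be adjective.
Position 3: tagging it adjective would leave rule 1 unsatisfiable, so it must be conjunction.
Position 2: tagging it conjunction would leave rule 2 unsatisfiable, so it must be noun.
The unique satisfying tagging is: noun noun conjunction adjective noun.
Check: rule 1 holds; rule 2 holds; rule 3 holds.

noun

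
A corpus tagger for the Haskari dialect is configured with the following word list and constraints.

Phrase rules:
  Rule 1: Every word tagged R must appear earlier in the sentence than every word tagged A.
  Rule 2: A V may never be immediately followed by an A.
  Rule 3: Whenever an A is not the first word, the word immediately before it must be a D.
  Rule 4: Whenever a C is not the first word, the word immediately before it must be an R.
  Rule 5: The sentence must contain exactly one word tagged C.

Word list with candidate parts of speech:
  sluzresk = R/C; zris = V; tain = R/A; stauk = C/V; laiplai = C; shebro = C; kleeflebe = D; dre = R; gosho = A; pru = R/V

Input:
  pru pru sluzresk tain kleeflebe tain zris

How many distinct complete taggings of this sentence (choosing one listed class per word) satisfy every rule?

4

Candidates per position — 1:pru {R,V}; 2:pru {R,V}; 3:sluzresk {R,C}; 4:tain {R,A}; 5:kleeflebe {D}; 6:tain {R,A}; 7:zris {V}.
There are 32 candidate sequences in total.
The sequences that satisfy every rule: R R C R D R V; R R C R D A V; V R C R D R V; V R C R D A V.
Count = 4.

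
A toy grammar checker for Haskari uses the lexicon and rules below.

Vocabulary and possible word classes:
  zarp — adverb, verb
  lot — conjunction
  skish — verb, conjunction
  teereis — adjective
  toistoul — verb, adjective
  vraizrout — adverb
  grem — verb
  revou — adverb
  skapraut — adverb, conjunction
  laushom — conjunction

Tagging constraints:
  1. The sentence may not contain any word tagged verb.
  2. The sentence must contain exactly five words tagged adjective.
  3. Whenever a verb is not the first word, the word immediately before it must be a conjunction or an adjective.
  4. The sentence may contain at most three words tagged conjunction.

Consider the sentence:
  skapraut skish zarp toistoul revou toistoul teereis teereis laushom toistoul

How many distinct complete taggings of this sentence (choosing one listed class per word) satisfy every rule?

2

Candidates per position — 1:skapraut {adverb,conjunction}; 2:skish {verb,conjunction}; 3:zarp {adverb,verb}; 4:toistoul {verb,adjective}; 5:revou {adverb}; 6:toistoul {verb,adjective}; 7:teereis {adjective}; 8:teereis {adjective}; 9:laushom {conjunction}; 10:toistoul {verb,adjective}.
There are 64 candidate sequences in total.
The sequences that satisfy every rule: adverb conjunction adverb adjective adverb adjective adjective adjective conjunction adjective; conjunction conjunction adverb adjective adverb adjective adjective adjective conjunction adjective.
Count = 2.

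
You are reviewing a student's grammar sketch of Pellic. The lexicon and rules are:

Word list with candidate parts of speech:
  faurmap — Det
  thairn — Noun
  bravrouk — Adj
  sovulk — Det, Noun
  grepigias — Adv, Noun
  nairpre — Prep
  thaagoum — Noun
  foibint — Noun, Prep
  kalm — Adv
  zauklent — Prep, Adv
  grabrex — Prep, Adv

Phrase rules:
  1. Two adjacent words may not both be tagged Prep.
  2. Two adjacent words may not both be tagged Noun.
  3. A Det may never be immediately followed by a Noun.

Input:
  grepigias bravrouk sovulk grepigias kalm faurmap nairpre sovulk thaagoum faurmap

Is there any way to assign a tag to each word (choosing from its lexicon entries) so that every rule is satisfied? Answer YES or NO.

Candidates per position — 1:grepigias {Adv,Noun}; 2:bravrouk {Adj}; 3:sovulk {Det,Noun}; 4:grepigias {Adv,Noun}; 5:kalm {Adv}; 6:faurmap {Det}; 7:nairpre {Prep}; 8:sovulk {Det,Noun}; 9:thaagoum {Noun}; 10:faurmap {Det}.
Every candidate sequence violates at least one rule; no consistent tagging exists.

NO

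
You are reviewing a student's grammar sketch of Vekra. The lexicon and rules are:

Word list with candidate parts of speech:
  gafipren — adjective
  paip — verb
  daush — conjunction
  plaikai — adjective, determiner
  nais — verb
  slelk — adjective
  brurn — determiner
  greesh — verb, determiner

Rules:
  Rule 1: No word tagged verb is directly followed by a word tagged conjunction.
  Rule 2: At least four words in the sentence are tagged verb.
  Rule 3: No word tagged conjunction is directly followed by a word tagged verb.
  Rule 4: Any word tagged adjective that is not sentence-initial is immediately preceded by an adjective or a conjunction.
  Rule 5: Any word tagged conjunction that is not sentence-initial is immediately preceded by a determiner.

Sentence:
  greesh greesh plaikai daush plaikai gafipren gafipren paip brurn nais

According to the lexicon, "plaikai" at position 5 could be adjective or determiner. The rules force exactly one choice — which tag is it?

Candidates per position — 1:greesh {verb,determiner}; 2:greesh {verb,determiner}; 3:plaikai {adjective,determiner}; 4:daush {conjunction}; 5:plaikai {adjective,determiner}; 6:gafipren {adjective}; 7:gafipren {adjective}; 8:paip {verb}; 9:brurn {determiner}; 10:nais {verb}.
If word 1 were determiner, no tagging could satisfy rule 2; so word 1 is verb.
If word 2 were determiner, no tagging could satisfy rule 2; so word 2 is verb.
If word 3 were adjective, no tagging could satisfy rule 4; so word 3 is determiner.
If word 5 were determiner, no tagging could satisfy rule 4; so word 5 is adjective.
So the tagging must be: verb verb determiner conjunction adjective adjective adjective verb determiner verb.
Verifying each rule — rule 1 ok; rule 2 ok; rule 3 ok; rule 4 ok; rule 5 ok.

adjective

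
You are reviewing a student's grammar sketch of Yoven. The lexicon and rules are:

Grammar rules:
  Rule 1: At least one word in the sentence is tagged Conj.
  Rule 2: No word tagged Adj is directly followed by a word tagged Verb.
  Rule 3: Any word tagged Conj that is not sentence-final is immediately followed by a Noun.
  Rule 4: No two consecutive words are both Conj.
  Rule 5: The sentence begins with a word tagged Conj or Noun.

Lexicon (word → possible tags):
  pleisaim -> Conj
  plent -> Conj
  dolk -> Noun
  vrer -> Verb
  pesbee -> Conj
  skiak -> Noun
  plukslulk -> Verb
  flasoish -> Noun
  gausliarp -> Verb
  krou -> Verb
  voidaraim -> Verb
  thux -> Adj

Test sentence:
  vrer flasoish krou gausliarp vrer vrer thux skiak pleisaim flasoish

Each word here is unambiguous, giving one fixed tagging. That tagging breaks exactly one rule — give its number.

5

Fixed tagging: Verb Noun Verb Verb Verb Verb Adj Noun Conj Noun.
Checking each rule: R1 ok, R2 ok, R3 ok, R4 ok, R5 fails.
Only rule 5 fails.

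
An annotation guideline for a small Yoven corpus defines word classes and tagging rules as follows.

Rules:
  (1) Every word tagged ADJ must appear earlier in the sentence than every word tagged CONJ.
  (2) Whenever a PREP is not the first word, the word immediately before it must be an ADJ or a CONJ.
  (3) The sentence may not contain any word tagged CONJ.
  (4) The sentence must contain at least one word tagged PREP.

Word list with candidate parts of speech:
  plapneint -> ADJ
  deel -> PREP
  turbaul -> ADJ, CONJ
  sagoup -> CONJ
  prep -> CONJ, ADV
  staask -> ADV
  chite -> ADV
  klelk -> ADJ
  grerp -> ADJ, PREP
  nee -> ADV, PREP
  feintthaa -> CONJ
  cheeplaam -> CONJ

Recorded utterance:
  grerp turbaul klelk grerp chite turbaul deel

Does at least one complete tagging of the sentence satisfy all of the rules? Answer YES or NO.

YES

Candidates per position — 1:grerp {ADJ,PREP}; 2:turbaul {ADJ,CONJ}; 3:klelk {ADJ}; 4:grerp {ADJ,PREP}; 5:chite {ADV}; 6:turbaul {ADJ,CONJ}; 7:deel {PREP}.
One satisfying assignment: PREP ADJ ADJ ADJ ADV ADJ PREP.
Checking: rule 1 satisfied; rule 2 satisfied; rule 3 satisfied; rule 4 satisfied.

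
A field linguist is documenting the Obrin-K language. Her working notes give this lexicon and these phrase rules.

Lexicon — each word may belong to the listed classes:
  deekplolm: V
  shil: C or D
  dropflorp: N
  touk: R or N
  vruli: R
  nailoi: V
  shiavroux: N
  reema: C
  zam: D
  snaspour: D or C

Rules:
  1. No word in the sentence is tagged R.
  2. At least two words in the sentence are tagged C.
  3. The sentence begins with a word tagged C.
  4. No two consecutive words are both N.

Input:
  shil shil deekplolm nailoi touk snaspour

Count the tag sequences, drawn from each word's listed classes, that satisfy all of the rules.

3

Candidates per position — 1:shil {C,D}; 2:shil {C,D}; 3:deekplolm {V}; 4:nailoi {V}; 5:touk {R,N}; 6:snaspour {D,C}.
There are 16 candidate sequences in total.
The sequences that satisfy every rule: C C V V N D; C C V V N C; C D V V N C.
Count = 3.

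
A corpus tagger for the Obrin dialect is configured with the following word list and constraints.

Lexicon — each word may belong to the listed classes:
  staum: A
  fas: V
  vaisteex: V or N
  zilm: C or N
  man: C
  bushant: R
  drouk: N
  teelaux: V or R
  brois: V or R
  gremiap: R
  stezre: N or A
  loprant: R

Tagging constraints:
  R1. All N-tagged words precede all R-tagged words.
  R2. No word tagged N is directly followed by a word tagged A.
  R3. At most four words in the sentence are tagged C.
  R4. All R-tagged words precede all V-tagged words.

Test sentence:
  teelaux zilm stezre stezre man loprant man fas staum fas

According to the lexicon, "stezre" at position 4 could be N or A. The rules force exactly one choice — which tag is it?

Candidates per position — 1:teelaux {V,R}; 2:zilm {C,N}; 3:stezre {N,A}; 4:stezre {N,A}; 5:man {C}; 6:loprant {R}; 7:man {C}; 8:fas {V}; 9:staum {A}; 10:fas {V}.
Position 1: V is ruled out by rule 4; that leaves R.
Position 2: N is ruled out by rule 1; that leaves C.
Position 3: N is ruled out by rule 1; that leaves A.
Position 4: N is ruled out by rule 1; that leaves A.
That leaves exactly one tagging: R C A A C R C V A V.
Rule-by-rule: rule 1 ok; rule 2 ok; rule 3 ok; rule 4 ok.

A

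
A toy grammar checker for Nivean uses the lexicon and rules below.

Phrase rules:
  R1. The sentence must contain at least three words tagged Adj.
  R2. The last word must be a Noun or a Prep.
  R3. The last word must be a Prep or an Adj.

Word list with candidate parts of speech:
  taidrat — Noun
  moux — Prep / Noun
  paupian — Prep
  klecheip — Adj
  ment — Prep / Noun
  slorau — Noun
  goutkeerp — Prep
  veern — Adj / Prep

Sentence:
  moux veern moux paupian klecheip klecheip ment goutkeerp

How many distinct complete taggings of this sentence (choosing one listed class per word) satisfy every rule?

8

Candidates per position — 1:moux {Prep,Noun}; 2:veern {Adj,Prep}; 3:moux {Prep,Noun}; 4:paupian {Prep}; 5:klecheip {Adj}; 6:klecheip {Adj}; 7:ment {Prep,Noun}; 8:goutkeerp {Prep}.
There are 16 candidate sequences in total.
Checking each against the rules leaves 8 sequences.
Count = 8.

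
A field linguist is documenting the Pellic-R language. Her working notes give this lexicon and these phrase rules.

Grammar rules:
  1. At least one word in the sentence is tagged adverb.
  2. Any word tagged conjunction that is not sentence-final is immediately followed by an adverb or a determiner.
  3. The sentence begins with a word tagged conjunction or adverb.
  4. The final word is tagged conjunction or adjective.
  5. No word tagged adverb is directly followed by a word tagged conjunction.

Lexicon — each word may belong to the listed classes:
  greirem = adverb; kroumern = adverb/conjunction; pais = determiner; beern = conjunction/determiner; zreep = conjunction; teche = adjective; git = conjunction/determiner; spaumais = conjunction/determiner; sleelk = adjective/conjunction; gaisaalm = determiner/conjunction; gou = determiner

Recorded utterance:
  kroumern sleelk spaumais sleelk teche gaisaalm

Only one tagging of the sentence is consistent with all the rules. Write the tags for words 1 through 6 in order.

adverb adjective determiner adjective adjective conjunction

Candidates per position — 1:kroumern {adverb,conjunction}; 2:sleelk {adjective,conjunction}; 3:spaumais {conjunction,determiner}; 4:sleelk {adjective,conjunction}; 5:teche {adjective}; 6:gaisaalm {determiner,conjunction}.
Position 1: tagging it conjunction would leave rule 1 unsatisfiable, so it must be adverb.
Position 2: tagging it conjunction would leave rule 5 unsatisfiable, so it must be adjective.
Position 3: tagging it conjunction would leave rule 2 unsatisfiable, so it must be determiner.
Position 4: tagging it conjunction would leave rule 2 unsatisfiable, so it must be adjective.
Position 6: tagging it determiner would leave rule 4 unsatisfiable, so it must be conjunction.
That leaves exactly one tagging: adverb adjective determiner adjective adjective conjunction.
Verifying each rule — rule 1 satisfied; rule 2 satisfied; rule 3 satisfied; rule 4 satisfied; rule 5 satisfied.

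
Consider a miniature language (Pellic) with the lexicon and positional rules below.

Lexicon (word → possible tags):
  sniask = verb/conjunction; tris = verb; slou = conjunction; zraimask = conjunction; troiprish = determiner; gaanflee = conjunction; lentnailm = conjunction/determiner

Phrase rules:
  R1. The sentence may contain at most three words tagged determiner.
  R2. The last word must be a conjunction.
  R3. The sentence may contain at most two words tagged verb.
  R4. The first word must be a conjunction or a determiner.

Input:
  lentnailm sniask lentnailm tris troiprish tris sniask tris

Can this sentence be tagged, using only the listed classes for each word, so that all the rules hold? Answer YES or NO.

NO

Candidates per position — 1:lentnailm {conjunction,determiner}; 2:sniask {verb,conjunction}; 3:lentnailm {conjunction,determiner}; 4:tris {verb}; 5:troiprish {determiner}; 6:tris {verb}; 7:sniask {verb,conjunction}; 8:tris {verb}.
Rule 2 cannot be satisfied by any choice of tags from the lexicon.
So there is no consistent tagging.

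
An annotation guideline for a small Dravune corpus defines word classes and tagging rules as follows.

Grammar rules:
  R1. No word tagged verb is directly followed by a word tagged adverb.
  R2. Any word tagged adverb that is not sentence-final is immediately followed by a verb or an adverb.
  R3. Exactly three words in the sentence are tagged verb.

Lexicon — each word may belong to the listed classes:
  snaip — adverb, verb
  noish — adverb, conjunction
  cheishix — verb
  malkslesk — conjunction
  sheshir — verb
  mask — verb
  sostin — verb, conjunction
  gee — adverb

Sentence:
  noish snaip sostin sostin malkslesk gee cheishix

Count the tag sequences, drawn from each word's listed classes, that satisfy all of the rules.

6

Candidates per position — 1:noish {adverb,conjunction}; 2:snaip {adverb,verb}; 3:sostin {verb,conjunction}; 4:sostin {verb,conjunction}; 5:malkslesk {conjunction}; 6:gee {adverb}; 7:cheishix {verb}.
There are 16 candidate sequences in total.
Checking each against the rules leaves 6 sequences.
Count = 6.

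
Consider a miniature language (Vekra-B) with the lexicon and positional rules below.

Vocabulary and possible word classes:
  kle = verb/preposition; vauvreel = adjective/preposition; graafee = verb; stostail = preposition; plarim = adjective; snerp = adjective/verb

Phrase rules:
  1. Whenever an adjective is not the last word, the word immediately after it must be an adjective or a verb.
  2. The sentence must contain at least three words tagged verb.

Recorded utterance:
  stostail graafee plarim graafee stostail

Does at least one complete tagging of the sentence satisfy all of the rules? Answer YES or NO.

NO

Candidates per position — 1:stostail {preposition}; 2:graafee {verb}; 3:plarim {adjective}; 4:graafee {verb}; 5:stostail {preposition}.
Rule 2 cannot be satisfied by any choice of tags from the lexicon.
So there is no consistent tagging.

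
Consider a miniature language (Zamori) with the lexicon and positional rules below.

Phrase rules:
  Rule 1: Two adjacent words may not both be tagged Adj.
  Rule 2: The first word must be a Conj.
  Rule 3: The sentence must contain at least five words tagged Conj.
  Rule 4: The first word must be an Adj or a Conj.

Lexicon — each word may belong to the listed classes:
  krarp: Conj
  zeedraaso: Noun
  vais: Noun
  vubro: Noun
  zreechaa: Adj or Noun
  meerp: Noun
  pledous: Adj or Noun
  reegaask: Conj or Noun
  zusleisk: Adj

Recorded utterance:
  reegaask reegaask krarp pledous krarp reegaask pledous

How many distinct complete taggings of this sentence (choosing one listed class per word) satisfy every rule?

Candidates per position — 1:reegaask {Conj,Noun}; 2:reegaask {Conj,Noun}; 3:krarp {Conj}; 4:pledous {Adj,Noun}; 5:krarp {Conj}; 6:reegaask {Conj,Noun}; 7:pledous {Adj,Noun}.
There are 32 candidate sequences in total.
The sequences that satisfy every rule: Conj Conj Conj Adj Conj Conj Adj; Conj Conj Conj Adj Conj Conj Noun; Conj Conj Conj Noun Conj Conj Adj; Conj Conj Conj Noun Conj Conj Noun.
Count = 4.

4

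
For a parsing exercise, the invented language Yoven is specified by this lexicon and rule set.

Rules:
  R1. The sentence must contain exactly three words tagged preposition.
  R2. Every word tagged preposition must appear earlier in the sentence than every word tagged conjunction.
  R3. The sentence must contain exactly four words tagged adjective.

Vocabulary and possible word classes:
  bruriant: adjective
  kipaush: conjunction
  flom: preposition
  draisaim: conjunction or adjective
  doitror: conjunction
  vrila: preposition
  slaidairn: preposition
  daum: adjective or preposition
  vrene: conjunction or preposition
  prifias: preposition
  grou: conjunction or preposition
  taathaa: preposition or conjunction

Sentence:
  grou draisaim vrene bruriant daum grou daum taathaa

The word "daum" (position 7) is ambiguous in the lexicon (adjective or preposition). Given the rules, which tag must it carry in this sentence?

Candidates per position — 1:grou {conjunction,preposition}; 2:draisaim {conjunction,adjective}; 3:vrene {conjunction,preposition}; 4:bruriant {adjective}; 5:daum {adjective,preposition}; 6:grou {conjunction,preposition}; 7:daum {adjective,preposition}; 8:taathaa {preposition,conjunction}.
Position 2: tagging it conjunction would leave rule 3 unsatisfiable, so it must be adjective.
Position 5: tagging it preposition would leave rule 3 unsatisfiable, so it must be adjective.
Position 7: tagging it preposition would leave rule 3 unsatisfiable, so it must be adjective.
The remaining ambiguous positions (1, 3, 6, 8) are resolved jointly — only one combination satisfies every rule.
So the tagging must be: preposition adjective preposition adjective adjective preposition adjective conjunction.
Verifying each rule — rule 1 ✓; rule 2 ✓; rule 3 ✓.

adjective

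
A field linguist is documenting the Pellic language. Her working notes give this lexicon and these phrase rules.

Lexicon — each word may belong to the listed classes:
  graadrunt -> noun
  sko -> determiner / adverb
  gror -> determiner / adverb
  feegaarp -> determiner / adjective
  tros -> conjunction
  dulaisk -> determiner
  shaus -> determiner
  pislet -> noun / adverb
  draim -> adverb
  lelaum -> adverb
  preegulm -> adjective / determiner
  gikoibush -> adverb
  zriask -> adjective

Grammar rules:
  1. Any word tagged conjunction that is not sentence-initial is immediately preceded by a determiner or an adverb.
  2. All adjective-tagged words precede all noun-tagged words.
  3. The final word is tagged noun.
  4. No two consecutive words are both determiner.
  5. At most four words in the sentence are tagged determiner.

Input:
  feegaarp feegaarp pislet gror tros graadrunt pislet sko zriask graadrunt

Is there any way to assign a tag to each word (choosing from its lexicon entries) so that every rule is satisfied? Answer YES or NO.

NO

Candidates per position — 1:feegaarp {determiner,adjective}; 2:feegaarp {determiner,adjective}; 3:pislet {noun,adverb}; 4:gror {determiner,adverb}; 5:tros {conjunction}; 6:graadrunt {noun}; 7:pislet {noun,adverb}; 8:sko {determiner,adverb}; 9:zriask {adjective}; 10:graadrunt {noun}.
Rule 2 cannot be satisfied by any choice of tags from the lexicon.
So there is no consistent tagging.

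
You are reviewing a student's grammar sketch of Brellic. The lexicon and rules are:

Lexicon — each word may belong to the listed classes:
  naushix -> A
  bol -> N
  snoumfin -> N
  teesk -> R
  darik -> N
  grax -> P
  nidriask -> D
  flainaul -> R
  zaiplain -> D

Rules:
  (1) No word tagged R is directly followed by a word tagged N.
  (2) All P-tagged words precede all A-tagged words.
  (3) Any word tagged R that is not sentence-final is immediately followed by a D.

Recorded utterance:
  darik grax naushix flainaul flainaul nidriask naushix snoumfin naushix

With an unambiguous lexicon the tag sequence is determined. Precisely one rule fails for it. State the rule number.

Fixed tagging: N P A R R D A N A.
Rule check: R1 pass, R2 pass, R3 fail.
Only rule 3 fails.

3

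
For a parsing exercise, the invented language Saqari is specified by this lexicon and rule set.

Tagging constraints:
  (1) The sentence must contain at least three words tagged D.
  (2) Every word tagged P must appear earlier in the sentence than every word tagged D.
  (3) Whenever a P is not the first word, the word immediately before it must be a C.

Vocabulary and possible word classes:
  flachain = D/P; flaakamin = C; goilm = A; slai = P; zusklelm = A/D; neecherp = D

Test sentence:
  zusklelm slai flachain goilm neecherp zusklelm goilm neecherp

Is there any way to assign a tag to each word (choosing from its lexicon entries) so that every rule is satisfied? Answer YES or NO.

Candidates per position — 1:zusklelm {A,D}; 2:slai {P}; 3:flachain {D,P}; 4:goilm {A}; 5:neecherp {D}; 6:zusklelm {A,D}; 7:goilm {A}; 8:neecherp {D}.
Rule 3 cannot be satisfied by any choice of tags from the lexicon.
So there is no consistent tagging.

NO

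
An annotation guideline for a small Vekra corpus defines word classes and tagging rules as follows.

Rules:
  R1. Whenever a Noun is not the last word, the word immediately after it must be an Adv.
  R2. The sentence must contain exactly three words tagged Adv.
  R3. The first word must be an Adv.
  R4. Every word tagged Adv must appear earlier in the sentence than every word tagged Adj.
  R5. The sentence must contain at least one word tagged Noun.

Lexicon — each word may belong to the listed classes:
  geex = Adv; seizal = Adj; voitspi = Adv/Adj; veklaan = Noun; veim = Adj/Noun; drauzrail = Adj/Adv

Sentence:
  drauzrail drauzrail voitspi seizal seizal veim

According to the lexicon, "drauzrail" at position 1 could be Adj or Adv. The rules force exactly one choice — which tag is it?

Adv

Candidates per position — 1:drauzrail {Adj,Adv}; 2:drauzrail {Adj,Adv}; 3:voitspi {Adv,Adj}; 4:seizal {Adj}; 5:seizal {Adj}; 6:veim {Adj,Noun}.
Word 1 cannot be Adj — rule 2 would then fail for every completion. It is Adv.
Word 2 cannot be Adj — rule 2 would then fail for every completion. It is Adv.
Word 3 cannot be Adj — rule 2 would then fail for every completion. It is Adv.
Word 6 cannot be Adj — rule 5 would then fail for every completion. It is Noun.
So the tagging must be: Adv Adv Adv Adj Adj Noun.
Check: rule 1 satisfied; rule 2 satisfied; rule 3 satisfied; rule 4 satisfied; rule 5 satisfied.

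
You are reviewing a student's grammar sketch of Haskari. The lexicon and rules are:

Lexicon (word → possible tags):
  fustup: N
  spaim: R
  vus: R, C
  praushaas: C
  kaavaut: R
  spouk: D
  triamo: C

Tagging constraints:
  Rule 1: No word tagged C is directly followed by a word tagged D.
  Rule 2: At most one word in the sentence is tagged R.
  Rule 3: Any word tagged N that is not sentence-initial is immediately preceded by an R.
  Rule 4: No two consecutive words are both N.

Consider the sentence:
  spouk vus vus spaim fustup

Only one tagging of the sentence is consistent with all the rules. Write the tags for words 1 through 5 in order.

Candidates per position — 1:spouk {D}; 2:vus {R,C}; 3:vus {R,C}; 4:spaim {R}; 5:fustup {N}.
If word 2 were R, no tagging could satisfy rule 2; so word 2 is C.
If word 3 were R, no tagging could satisfy rule 2; so word 3 is C.
The only consistent sequence is: D C C R N.
Checking: rule 1 ok; rule 2 ok; rule 3 ok; rule 4 ok.

D C C R N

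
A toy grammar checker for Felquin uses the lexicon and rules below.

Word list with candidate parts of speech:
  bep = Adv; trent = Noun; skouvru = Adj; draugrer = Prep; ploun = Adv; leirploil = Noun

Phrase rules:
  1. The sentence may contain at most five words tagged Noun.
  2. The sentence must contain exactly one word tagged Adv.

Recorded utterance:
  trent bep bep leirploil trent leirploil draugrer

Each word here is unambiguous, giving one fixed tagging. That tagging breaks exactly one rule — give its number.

Fixed tagging: Noun Adv Adv Noun Noun Noun Prep.
Checking each rule: R1 holds, R2 violated.
Only rule 2 fails.

2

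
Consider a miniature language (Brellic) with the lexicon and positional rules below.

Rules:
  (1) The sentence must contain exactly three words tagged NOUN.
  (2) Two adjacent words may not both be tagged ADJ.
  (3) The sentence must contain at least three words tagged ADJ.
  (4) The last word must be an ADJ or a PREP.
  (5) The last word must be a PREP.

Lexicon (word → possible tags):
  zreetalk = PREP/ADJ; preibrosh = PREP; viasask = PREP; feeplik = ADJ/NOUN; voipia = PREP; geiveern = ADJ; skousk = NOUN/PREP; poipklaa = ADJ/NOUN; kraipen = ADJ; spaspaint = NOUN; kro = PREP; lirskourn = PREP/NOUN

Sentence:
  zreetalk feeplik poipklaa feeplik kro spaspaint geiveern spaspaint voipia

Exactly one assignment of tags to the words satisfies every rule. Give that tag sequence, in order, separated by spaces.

Candidates per position — 1:zreetalk {PREP,ADJ}; 2:feeplik {ADJ,NOUN}; 3:poipklaa {ADJ,NOUN}; 4:feeplik {ADJ,NOUN}; 5:kro {PREP}; 6:spaspaint {NOUN}; 7:geiveern {ADJ}; 8:spaspaint {NOUN}; 9:voipia {PREP}.
The remaining ambiguous positions (1, 2, 3, 4) are resolved jointly — only one combination satisfies every rule.
So the tagging must be: PREP ADJ NOUN ADJ PREP NOUN ADJ NOUN PREP.
Check: rule 1 ✓; rule 2 ✓; rule 3 ✓; rule 4 ✓; rule 5 ✓.

PREP ADJ NOUN ADJ PREP NOUN ADJ NOUN PREP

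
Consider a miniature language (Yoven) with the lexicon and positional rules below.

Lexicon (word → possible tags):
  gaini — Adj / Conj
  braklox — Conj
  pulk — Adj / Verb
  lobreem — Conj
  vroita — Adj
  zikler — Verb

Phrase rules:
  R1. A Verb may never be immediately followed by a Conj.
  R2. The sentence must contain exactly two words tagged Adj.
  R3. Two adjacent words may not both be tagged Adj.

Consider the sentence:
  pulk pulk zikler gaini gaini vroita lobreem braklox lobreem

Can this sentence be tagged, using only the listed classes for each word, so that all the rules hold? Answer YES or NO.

YES

Candidates per position — 1:pulk {Adj,Verb}; 2:pulk {Adj,Verb}; 3:zikler {Verb}; 4:gaini {Adj,Conj}; 5:gaini {Adj,Conj}; 6:vroita {Adj}; 7:lobreem {Conj}; 8:braklox {Conj}; 9:lobreem {Conj}.
One satisfying assignment: Verb Verb Verb Adj Conj Adj Conj Conj Conj.
Verifying each rule — rule 1 satisfied; rule 2 satisfied; rule 3 satisfied.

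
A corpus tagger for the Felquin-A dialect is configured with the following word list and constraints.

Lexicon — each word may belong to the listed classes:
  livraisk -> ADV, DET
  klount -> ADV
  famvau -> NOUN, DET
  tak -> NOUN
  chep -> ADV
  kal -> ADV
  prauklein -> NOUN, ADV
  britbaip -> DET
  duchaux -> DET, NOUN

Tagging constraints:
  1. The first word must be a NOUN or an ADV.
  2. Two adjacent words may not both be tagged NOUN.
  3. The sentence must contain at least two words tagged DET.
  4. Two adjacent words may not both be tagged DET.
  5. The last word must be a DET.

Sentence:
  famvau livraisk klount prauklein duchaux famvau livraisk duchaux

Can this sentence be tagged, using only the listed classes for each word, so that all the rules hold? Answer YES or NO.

YES

Candidates per position — 1:famvau {NOUN,DET}; 2:livraisk {ADV,DET}; 3:klount {ADV}; 4:prauklein {NOUN,ADV}; 5:duchaux {DET,NOUN}; 6:famvau {NOUN,DET}; 7:livraisk {ADV,DET}; 8:duchaux {DET,NOUN}.
One satisfying assignment: NOUN ADV ADV NOUN DET NOUN ADV DET.
Rule-by-rule: rule 1 ok; rule 2 ok; rule 3 ok; rule 4 ok; rule 5 ok.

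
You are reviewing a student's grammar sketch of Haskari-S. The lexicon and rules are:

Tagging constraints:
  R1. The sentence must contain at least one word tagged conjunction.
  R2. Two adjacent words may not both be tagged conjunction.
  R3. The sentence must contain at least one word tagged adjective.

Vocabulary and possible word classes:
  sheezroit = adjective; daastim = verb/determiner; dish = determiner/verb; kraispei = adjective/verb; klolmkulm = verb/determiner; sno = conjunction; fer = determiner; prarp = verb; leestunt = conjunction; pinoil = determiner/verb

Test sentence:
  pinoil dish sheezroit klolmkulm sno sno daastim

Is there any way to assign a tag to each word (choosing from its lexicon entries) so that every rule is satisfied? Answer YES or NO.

NO

Candidates per position — 1:pinoil {determiner,verb}; 2:dish {determiner,verb}; 3:sheezroit {adjective}; 4:klolmkulm {verb,determiner}; 5:sno {conjunction}; 6:sno {conjunction}; 7:daastim {verb,determiner}.
Rule 2 cannot be satisfied by any choice of tags from the lexicon.
So there is no consistent tagging.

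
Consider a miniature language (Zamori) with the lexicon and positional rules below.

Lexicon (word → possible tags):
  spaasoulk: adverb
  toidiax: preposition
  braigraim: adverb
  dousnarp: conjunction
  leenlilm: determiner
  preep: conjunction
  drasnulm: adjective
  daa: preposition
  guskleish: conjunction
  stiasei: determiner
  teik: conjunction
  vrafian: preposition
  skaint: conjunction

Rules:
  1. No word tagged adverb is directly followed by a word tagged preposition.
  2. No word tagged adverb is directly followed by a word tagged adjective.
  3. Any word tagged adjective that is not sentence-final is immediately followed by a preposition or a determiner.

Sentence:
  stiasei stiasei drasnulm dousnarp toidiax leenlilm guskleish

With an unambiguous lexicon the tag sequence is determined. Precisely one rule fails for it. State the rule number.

3

Fixed tagging: determiner determiner adjective conjunction preposition determiner conjunction.
Applying the rules: R1 pass, R2 pass, R3 fail.
Only rule 3 fails.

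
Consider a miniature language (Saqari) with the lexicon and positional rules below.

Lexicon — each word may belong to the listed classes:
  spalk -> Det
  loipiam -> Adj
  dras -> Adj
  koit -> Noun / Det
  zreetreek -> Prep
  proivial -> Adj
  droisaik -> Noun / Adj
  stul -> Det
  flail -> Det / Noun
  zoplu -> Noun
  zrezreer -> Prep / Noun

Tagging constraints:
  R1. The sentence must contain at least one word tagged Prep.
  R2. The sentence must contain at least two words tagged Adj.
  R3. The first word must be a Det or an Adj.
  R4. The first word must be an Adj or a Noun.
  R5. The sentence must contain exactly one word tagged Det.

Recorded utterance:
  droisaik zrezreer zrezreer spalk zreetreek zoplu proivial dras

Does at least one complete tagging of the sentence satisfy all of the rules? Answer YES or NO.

YES

Candidates per position — 1:droisaik {Noun,Adj}; 2:zrezreer {Prep,Noun}; 3:zrezreer {Prep,Noun}; 4:spalk {Det}; 5:zreetreek {Prep}; 6:zoplu {Noun}; 7:proivial {Adj}; 8:dras {Adj}.
One satisfying assignment: Adj Noun Prep Det Prep Noun Adj Adj.
Verifying each rule — rule 1 ok; rule 2 ok; rule 3 ok; rule 4 ok; rule 5 ok.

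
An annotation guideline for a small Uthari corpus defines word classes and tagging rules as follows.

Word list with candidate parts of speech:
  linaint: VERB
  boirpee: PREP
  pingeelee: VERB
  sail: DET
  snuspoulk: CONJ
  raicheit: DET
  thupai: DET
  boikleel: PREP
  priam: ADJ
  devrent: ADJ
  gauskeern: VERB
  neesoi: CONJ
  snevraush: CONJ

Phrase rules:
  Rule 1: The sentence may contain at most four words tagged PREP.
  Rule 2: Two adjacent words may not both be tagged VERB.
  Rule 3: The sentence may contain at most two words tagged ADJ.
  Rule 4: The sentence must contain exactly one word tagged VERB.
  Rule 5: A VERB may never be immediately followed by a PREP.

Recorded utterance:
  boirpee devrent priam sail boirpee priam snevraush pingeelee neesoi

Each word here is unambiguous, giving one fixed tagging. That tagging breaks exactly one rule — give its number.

Fixed tagging: PREP ADJ ADJ DET PREP ADJ CONJ VERB CONJ.
Checking each rule: R1 holds, R2 holds, R3 violated, R4 holds, R5 holds.
Only rule 3 fails.

3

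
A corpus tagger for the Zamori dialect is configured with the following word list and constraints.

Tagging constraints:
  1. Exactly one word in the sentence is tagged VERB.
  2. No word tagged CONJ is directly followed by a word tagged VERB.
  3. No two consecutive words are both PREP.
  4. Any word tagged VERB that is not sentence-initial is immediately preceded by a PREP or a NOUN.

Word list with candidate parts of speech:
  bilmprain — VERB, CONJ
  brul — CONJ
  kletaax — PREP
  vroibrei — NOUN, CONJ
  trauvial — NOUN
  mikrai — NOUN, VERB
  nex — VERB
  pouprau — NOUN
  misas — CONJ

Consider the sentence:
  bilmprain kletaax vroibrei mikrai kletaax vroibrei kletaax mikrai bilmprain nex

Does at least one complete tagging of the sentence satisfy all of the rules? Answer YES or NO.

NO

Candidates per position — 1:bilmprain {VERB,CONJ}; 2:kletaax {PREP}; 3:vroibrei {NOUN,CONJ}; 4:mikrai {NOUN,VERB}; 5:kletaax {PREP}; 6:vroibrei {NOUN,CONJ}; 7:kletaax {PREP}; 8:mikrai {NOUN,VERB}; 9:bilmprain {VERB,CONJ}; 10:nex {VERB}.
Rule 4 cannot be satisfied by any choice of tags from the lexicon.
So there is no consistent tagging.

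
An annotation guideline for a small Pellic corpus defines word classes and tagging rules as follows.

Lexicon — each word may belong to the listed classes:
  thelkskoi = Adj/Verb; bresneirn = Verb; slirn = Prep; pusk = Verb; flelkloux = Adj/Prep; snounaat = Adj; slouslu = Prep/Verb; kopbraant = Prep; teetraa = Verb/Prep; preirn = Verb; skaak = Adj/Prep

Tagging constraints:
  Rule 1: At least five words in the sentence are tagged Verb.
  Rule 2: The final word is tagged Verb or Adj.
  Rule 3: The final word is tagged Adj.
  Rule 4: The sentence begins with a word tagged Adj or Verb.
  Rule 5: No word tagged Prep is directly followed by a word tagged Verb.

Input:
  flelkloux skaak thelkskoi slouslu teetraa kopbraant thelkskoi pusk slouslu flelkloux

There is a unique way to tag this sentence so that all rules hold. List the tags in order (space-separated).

Adj Adj Verb Verb Verb Prep Adj Verb Verb Adj

Candidates per position — 1:flelkloux {Adj,Prep}; 2:skaak {Adj,Prep}; 3:thelkskoi {Adj,Verb}; 4:slouslu {Prep,Verb}; 5:teetraa {Verb,Prep}; 6:kopbraant {Prep}; 7:thelkskoi {Adj,Verb}; 8:pusk {Verb}; 9:slouslu {Prep,Verb}; 10:flelkloux {Adj,Prep}.
Word 1 cannot be Prep — rule 4 would then fail for every completion. It is Adj.
Word 7 cannot be Verb — rule 5 would then fail for every completion. It is Adj.
Word 9 cannot be Prep — rule 1 would then fail for every completion. It is Verb.
Word 10 cannot be Prep — rule 2 would then fail for every completion. It is Adj.
Word 3 cannot be Adj — rule 1 would then fail for every completion. It is Verb.
Word 4 cannot be Prep — rule 1 would then fail for every completion. It is Verb.
Word 5 cannot be Prep — rule 1 would then fail for every completion. It is Verb.
Word 2 cannot be Prep — rule 5 would then fail for every completion. It is Adj.
The unique satisfying tagging is: Adj Adj Verb Verb Verb Prep Adj Verb Verb Adj.
Check: rule 1 satisfied; rule 2 satisfied; rule 3 satisfied; rule 4 satisfied; rule 5 satisfied.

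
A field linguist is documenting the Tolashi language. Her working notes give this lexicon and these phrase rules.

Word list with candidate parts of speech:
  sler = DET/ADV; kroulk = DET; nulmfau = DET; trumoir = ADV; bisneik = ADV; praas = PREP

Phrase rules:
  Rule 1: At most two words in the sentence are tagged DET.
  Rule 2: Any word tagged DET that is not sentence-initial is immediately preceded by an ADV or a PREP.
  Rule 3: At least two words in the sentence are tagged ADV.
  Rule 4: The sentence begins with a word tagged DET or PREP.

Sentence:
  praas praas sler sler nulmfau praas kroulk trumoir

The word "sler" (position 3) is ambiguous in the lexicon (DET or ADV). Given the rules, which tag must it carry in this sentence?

Candidates per position — 1:praas {PREP}; 2:praas {PREP}; 3:sler {DET,ADV}; 4:sler {DET,ADV}; 5:nulmfau {DET}; 6:praas {PREP}; 7:kroulk {DET}; 8:trumoir {ADV}.
Position 3: tagging it DET would leave rule 1 unsatisfiable, so it must be ADV.
Position 4: tagging it DET would leave rule 1 unsatisfiable, so it must be ADV.
The only consistent sequence is: PREP PREP ADV ADV DET PREP DET ADV.
Check: rule 1 ok; rule 2 ok; rule 3 ok; rule 4 ok.

ADV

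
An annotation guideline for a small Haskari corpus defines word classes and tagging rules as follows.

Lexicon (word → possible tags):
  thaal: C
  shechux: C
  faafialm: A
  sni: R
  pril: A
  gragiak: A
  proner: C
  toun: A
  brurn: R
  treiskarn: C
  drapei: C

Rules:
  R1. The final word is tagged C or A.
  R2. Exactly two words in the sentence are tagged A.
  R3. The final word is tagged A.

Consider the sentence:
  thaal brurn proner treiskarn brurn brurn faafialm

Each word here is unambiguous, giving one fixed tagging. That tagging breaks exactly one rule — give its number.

2

Fixed tagging: C R C C R R A.
Applying the rules: R1 pass, R2 fail, R3 pass.
Only rule 2 fails.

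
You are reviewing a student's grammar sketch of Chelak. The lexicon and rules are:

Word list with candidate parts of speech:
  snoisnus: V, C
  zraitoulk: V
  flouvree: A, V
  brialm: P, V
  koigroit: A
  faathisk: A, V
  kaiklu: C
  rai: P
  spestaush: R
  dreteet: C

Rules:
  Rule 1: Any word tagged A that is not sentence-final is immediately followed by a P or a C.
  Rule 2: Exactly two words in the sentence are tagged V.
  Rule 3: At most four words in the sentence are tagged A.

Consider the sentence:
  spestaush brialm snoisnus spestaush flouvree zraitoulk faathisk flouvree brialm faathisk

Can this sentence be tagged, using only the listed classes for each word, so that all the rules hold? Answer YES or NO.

Candidates per position — 1:spestaush {R}; 2:brialm {P,V}; 3:snoisnus {V,C}; 4:spestaush {R}; 5:flouvree {A,V}; 6:zraitoulk {V}; 7:faathisk {A,V}; 8:flouvree {A,V}; 9:brialm {P,V}; 10:faathisk {A,V}.
Every candidate sequence violates at least one rule; no consistent tagging exists.

NO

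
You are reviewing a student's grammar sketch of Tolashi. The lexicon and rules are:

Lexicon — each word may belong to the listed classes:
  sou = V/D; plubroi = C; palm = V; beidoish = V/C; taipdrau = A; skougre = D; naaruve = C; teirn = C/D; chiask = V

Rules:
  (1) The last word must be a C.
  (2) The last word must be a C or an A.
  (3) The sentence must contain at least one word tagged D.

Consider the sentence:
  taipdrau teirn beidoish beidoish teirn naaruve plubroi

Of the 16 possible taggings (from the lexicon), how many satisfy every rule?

Candidates per position — 1:taipdrau {A}; 2:teirn {C,D}; 3:beidoish {V,C}; 4:beidoish {V,C}; 5:teirn {C,D}; 6:naaruve {C}; 7:plubroi {C}.
There are 16 candidate sequences in total.
Checking each against the rules leaves 12 sequences.
Count = 12.

12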